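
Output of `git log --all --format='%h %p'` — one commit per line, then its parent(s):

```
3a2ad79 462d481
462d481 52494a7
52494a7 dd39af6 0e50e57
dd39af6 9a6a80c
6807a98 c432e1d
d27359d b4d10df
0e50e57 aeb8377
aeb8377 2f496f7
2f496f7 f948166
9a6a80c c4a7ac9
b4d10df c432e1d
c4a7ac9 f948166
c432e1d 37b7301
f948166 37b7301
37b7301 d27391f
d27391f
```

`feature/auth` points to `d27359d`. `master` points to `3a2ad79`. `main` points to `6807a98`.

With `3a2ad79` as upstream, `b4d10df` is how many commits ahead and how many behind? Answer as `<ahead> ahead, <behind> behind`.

Reachable from b4d10df: {37b7301, b4d10df, c432e1d, d27391f}.
Reachable from 3a2ad79: {0e50e57, 2f496f7, 37b7301, 3a2ad79, 462d481, 52494a7, 9a6a80c, aeb8377, c4a7ac9, d27391f, dd39af6, f948166}.
Only in b4d10df's history (ahead): {b4d10df, c432e1d} — 2.
Only in 3a2ad79's history (behind): {0e50e57, 2f496f7, 3a2ad79, 462d481, 52494a7, 9a6a80c, aeb8377, c4a7ac9, dd39af6, f948166} — 10.

2 ahead, 10 behind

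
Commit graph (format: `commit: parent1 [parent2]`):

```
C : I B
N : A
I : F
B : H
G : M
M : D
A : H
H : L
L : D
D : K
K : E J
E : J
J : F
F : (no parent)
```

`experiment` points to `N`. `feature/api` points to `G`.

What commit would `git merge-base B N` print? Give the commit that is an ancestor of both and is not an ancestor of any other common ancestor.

Ancestors of B: {B, D, E, F, H, J, K, L}.
Ancestors of N: {A, D, E, F, H, J, K, L, N}.
Common ancestors: {D, E, F, H, J, K, L}.
Among these, H is not an ancestor of any other common ancestor — it is the merge base.

H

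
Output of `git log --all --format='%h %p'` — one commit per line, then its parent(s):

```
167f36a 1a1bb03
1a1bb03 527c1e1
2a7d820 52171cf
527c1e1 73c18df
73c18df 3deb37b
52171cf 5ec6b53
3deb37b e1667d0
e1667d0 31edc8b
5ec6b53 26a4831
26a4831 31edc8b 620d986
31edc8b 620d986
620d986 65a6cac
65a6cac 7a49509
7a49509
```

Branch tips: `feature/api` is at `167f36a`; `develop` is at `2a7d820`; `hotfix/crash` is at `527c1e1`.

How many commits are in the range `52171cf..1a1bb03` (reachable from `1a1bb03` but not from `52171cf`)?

Reachable from 1a1bb03: {1a1bb03, 31edc8b, 3deb37b, 527c1e1, 620d986, 65a6cac, 73c18df, 7a49509, e1667d0}.
Reachable from 52171cf: {26a4831, 31edc8b, 52171cf, 5ec6b53, 620d986, 65a6cac, 7a49509}.
In 1a1bb03's history but not 52171cf's: {1a1bb03, 3deb37b, 527c1e1, 73c18df, e1667d0} — 5 commits.

5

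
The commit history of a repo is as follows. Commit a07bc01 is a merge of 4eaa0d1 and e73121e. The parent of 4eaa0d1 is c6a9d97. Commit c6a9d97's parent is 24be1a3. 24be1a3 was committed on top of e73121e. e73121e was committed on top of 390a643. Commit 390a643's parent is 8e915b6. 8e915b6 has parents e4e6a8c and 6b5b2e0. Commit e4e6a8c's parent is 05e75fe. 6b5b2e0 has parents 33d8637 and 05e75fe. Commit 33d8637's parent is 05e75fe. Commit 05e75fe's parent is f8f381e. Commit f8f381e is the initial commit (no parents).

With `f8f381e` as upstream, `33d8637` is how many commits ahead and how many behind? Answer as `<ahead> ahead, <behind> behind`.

2 ahead, 0 behind

Reachable from 33d8637: {05e75fe, 33d8637, f8f381e}.
Reachable from f8f381e: {f8f381e}.
Only in 33d8637's history (ahead): {05e75fe, 33d8637} — 2.
Only in f8f381e's history (behind): {} — 0.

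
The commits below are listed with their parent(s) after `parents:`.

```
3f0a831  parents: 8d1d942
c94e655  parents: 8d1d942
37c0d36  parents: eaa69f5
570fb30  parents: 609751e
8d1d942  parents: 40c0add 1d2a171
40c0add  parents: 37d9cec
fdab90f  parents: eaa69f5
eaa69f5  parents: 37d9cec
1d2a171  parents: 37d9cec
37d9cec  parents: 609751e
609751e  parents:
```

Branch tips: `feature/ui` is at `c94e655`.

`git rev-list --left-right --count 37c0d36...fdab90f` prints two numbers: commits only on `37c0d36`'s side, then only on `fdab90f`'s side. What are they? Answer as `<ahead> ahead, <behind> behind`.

Reachable from 37c0d36: {37c0d36, 37d9cec, 609751e, eaa69f5}.
Reachable from fdab90f: {37d9cec, 609751e, eaa69f5, fdab90f}.
Only in 37c0d36's history (ahead): {37c0d36} — 1.
Only in fdab90f's history (behind): {fdab90f} — 1.

1 ahead, 1 behind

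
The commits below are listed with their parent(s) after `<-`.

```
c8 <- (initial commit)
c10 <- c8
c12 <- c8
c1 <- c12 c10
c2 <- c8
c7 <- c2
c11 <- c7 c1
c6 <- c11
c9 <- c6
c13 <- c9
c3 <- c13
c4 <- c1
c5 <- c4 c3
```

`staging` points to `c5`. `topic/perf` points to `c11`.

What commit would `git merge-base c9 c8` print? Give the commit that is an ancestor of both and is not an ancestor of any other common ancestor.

c8

Ancestors of c9: {c1, c10, c11, c12, c2, c6, c7, c8, c9}.
Ancestors of c8: {c8}.
Common ancestors: {c8}.
The only common ancestor is c8, so it is the merge base.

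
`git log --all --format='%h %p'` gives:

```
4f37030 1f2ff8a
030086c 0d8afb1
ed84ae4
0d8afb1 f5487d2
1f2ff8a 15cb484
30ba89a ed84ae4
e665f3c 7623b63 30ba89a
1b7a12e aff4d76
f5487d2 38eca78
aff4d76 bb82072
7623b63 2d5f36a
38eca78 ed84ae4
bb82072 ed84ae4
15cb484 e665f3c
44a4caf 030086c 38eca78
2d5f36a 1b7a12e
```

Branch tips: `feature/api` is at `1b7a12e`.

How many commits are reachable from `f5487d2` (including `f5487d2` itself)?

Walking parent pointers from f5487d2: reachable set = {38eca78, ed84ae4, f5487d2}.
That is 3 commits.

3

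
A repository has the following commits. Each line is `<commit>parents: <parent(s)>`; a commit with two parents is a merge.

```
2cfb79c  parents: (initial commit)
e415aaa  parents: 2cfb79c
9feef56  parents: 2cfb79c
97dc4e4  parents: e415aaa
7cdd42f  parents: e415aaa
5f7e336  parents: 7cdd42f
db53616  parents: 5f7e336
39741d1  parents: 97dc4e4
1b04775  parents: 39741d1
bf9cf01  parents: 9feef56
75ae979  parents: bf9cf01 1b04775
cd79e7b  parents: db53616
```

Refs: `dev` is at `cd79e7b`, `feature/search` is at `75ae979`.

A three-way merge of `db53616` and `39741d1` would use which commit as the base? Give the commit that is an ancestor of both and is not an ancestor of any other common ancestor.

e415aaa

Ancestors of db53616: {2cfb79c, 5f7e336, 7cdd42f, db53616, e415aaa}.
Ancestors of 39741d1: {2cfb79c, 39741d1, 97dc4e4, e415aaa}.
Common ancestors: {2cfb79c, e415aaa}.
Among these, e415aaa is not an ancestor of any other common ancestor — it is the merge base.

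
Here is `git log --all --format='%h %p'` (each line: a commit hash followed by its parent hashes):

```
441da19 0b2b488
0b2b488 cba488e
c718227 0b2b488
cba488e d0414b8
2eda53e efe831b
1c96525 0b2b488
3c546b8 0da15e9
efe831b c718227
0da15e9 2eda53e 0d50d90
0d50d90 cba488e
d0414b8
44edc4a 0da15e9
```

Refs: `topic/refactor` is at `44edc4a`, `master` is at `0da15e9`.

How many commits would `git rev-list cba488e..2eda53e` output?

Reachable from 2eda53e: {0b2b488, 2eda53e, c718227, cba488e, d0414b8, efe831b}.
Reachable from cba488e: {cba488e, d0414b8}.
In 2eda53e's history but not cba488e's: {0b2b488, 2eda53e, c718227, efe831b} — 4 commits.

4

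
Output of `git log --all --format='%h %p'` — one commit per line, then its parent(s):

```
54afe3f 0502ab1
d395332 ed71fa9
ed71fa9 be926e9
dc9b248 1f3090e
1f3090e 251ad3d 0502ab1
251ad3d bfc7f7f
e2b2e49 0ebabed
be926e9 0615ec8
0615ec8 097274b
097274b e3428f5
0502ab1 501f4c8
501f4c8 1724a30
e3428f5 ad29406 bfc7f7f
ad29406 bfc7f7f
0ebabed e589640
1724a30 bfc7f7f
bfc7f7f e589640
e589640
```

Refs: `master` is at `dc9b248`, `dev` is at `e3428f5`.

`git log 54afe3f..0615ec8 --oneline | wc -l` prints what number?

Reachable from 0615ec8: {0615ec8, 097274b, ad29406, bfc7f7f, e3428f5, e589640}.
Reachable from 54afe3f: {0502ab1, 1724a30, 501f4c8, 54afe3f, bfc7f7f, e589640}.
In 0615ec8's history but not 54afe3f's: {0615ec8, 097274b, ad29406, e3428f5} — 4 commits.

4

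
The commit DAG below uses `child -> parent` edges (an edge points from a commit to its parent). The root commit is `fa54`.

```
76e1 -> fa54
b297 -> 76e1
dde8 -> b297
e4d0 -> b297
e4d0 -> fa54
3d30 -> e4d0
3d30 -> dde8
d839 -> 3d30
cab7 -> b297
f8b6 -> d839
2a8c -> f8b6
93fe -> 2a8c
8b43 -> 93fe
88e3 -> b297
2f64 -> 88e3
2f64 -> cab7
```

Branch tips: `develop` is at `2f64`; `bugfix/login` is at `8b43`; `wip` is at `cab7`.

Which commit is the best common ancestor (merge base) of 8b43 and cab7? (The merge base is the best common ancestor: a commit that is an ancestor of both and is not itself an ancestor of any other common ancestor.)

b297

Ancestors of 8b43: {2a8c, 3d30, 76e1, 8b43, 93fe, b297, d839, dde8, e4d0, f8b6, fa54}.
Ancestors of cab7: {76e1, b297, cab7, fa54}.
Common ancestors: {76e1, b297, fa54}.
Among these, b297 is not an ancestor of any other common ancestor — it is the merge base.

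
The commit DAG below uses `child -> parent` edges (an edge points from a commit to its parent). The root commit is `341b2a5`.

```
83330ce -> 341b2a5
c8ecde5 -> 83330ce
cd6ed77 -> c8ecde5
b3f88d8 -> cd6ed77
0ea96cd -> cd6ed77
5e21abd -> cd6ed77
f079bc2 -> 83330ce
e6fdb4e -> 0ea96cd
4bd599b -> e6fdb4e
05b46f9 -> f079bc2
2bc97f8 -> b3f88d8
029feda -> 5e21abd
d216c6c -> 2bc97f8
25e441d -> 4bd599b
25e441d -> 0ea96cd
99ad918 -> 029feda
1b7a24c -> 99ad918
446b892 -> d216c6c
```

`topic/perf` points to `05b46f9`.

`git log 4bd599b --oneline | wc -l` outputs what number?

Walking parent pointers from 4bd599b: reachable set = {0ea96cd, 341b2a5, 4bd599b, 83330ce, c8ecde5, cd6ed77, e6fdb4e}.
That is 7 commits.

7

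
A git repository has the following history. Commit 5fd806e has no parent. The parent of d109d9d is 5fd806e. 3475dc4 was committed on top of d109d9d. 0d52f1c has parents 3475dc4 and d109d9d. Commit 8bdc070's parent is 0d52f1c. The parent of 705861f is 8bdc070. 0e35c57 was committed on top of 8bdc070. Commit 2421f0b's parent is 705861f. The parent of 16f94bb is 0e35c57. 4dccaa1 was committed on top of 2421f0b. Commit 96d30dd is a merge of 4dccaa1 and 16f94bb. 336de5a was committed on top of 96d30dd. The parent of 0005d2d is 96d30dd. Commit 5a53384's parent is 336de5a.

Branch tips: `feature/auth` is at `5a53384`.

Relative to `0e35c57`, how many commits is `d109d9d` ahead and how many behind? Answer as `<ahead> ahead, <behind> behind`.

0 ahead, 4 behind

Reachable from d109d9d: {5fd806e, d109d9d}.
Reachable from 0e35c57: {0d52f1c, 0e35c57, 3475dc4, 5fd806e, 8bdc070, d109d9d}.
Only in d109d9d's history (ahead): {} — 0.
Only in 0e35c57's history (behind): {0d52f1c, 0e35c57, 3475dc4, 8bdc070} — 4.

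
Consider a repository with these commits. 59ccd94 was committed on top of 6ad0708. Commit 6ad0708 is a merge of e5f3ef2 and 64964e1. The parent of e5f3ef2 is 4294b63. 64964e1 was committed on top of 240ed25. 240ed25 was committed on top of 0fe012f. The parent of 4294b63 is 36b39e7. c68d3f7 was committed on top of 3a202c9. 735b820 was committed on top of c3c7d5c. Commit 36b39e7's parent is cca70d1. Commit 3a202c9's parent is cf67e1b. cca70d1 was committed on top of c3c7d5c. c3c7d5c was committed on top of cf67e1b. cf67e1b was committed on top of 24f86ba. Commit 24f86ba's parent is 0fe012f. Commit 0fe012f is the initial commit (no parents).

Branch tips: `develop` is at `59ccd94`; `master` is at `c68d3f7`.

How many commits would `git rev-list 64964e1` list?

Walking parent pointers from 64964e1: reachable set = {0fe012f, 240ed25, 64964e1}.
That is 3 commits.

3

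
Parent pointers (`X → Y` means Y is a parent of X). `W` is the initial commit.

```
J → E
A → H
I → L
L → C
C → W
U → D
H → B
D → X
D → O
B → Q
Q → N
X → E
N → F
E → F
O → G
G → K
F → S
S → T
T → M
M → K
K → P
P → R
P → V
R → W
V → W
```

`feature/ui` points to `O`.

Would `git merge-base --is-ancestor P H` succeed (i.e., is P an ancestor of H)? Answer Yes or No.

Ancestors of H (commits reachable by following parents): {B, F, H, K, M, N, P, Q, R, S, T, V, W}.
P is in that set, so it is an ancestor of H.

Yes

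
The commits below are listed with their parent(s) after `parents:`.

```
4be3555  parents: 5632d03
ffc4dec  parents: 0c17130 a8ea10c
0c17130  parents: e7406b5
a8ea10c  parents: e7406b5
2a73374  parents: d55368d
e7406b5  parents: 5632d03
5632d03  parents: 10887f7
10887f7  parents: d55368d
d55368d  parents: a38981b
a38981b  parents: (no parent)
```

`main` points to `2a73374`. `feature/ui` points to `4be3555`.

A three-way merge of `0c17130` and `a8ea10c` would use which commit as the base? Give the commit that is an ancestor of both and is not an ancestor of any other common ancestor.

e7406b5

Ancestors of 0c17130: {0c17130, 10887f7, 5632d03, a38981b, d55368d, e7406b5}.
Ancestors of a8ea10c: {10887f7, 5632d03, a38981b, a8ea10c, d55368d, e7406b5}.
Common ancestors: {10887f7, 5632d03, a38981b, d55368d, e7406b5}.
Among these, e7406b5 is not an ancestor of any other common ancestor — it is the merge base.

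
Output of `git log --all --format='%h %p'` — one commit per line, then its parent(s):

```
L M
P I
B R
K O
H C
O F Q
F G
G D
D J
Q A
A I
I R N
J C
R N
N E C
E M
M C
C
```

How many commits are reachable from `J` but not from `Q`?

1

Reachable from J: {C, J}.
Reachable from Q: {A, C, E, I, M, N, Q, R}.
In J's history but not Q's: {J} — 1 commit.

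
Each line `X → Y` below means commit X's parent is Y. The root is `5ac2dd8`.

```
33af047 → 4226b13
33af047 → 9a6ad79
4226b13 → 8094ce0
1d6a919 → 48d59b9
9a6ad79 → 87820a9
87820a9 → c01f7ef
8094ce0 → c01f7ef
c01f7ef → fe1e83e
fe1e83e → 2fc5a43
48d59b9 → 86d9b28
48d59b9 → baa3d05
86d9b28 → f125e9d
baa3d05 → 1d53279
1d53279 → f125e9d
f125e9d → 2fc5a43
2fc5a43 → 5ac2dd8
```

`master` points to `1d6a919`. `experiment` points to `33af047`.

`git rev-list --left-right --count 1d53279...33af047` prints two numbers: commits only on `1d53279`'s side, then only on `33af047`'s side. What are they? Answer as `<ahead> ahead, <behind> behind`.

Reachable from 1d53279: {1d53279, 2fc5a43, 5ac2dd8, f125e9d}.
Reachable from 33af047: {2fc5a43, 33af047, 4226b13, 5ac2dd8, 8094ce0, 87820a9, 9a6ad79, c01f7ef, fe1e83e}.
Only in 1d53279's history (ahead): {1d53279, f125e9d} — 2.
Only in 33af047's history (behind): {33af047, 4226b13, 8094ce0, 87820a9, 9a6ad79, c01f7ef, fe1e83e} — 7.

2 ahead, 7 behind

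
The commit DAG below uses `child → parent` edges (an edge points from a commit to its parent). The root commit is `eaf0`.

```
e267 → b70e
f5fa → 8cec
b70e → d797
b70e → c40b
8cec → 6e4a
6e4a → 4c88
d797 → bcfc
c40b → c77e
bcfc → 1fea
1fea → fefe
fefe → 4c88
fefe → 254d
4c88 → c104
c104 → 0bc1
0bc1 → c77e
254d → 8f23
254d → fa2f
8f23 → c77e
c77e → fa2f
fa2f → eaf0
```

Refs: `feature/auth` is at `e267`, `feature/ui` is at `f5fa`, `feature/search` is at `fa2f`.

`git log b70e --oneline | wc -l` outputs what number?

14

Walking parent pointers from b70e: reachable set = {0bc1, 1fea, 254d, 4c88, 8f23, b70e, bcfc, c104, c40b, c77e, d797, eaf0, fa2f, fefe}.
That is 14 commits.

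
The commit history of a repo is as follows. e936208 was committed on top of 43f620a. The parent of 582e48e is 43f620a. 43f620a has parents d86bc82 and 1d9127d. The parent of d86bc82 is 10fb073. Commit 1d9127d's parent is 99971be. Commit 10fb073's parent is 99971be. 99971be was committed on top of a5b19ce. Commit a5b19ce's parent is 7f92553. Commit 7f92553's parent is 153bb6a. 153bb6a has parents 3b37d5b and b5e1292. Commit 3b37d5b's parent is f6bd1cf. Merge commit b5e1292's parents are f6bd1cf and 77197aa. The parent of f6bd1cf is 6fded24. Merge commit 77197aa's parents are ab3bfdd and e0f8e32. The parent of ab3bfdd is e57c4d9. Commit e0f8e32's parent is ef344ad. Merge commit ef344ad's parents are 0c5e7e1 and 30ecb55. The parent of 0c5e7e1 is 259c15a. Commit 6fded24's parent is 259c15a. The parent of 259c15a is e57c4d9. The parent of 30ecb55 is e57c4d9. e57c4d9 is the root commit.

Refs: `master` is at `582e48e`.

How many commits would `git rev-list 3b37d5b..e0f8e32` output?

Reachable from e0f8e32: {0c5e7e1, 259c15a, 30ecb55, e0f8e32, e57c4d9, ef344ad}.
Reachable from 3b37d5b: {259c15a, 3b37d5b, 6fded24, e57c4d9, f6bd1cf}.
In e0f8e32's history but not 3b37d5b's: {0c5e7e1, 30ecb55, e0f8e32, ef344ad} — 4 commits.

4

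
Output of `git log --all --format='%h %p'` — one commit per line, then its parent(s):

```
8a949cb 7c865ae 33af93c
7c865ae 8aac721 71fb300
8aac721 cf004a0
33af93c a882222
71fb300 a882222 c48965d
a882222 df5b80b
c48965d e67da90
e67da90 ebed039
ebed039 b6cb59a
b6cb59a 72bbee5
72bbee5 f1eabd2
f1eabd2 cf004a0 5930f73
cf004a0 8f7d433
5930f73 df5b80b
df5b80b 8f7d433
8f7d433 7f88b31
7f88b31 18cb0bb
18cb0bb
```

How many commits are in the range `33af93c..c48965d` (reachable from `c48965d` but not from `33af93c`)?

8

Reachable from c48965d: {18cb0bb, 5930f73, 72bbee5, 7f88b31, 8f7d433, b6cb59a, c48965d, cf004a0, df5b80b, e67da90, ebed039, f1eabd2}.
Reachable from 33af93c: {18cb0bb, 33af93c, 7f88b31, 8f7d433, a882222, df5b80b}.
In c48965d's history but not 33af93c's: {5930f73, 72bbee5, b6cb59a, c48965d, cf004a0, e67da90, ebed039, f1eabd2} — 8 commits.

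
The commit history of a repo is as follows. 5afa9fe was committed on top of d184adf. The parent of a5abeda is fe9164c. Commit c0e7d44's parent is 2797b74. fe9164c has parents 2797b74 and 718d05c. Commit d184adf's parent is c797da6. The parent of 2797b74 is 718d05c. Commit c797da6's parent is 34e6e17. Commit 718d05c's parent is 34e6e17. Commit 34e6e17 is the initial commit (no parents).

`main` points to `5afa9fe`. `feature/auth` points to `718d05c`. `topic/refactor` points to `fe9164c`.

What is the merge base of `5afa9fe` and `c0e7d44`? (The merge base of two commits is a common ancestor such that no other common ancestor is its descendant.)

34e6e17

Ancestors of 5afa9fe: {34e6e17, 5afa9fe, c797da6, d184adf}.
Ancestors of c0e7d44: {2797b74, 34e6e17, 718d05c, c0e7d44}.
Common ancestors: {34e6e17}.
The only common ancestor is 34e6e17, so it is the merge base.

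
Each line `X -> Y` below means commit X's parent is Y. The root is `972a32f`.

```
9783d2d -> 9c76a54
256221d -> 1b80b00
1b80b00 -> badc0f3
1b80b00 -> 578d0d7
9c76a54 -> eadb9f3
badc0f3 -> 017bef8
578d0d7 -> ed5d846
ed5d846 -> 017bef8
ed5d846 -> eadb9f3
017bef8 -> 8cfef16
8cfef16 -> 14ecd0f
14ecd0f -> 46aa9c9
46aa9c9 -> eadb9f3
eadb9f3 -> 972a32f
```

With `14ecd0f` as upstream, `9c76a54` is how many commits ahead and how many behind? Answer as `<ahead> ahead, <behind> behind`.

Reachable from 9c76a54: {972a32f, 9c76a54, eadb9f3}.
Reachable from 14ecd0f: {14ecd0f, 46aa9c9, 972a32f, eadb9f3}.
Only in 9c76a54's history (ahead): {9c76a54} — 1.
Only in 14ecd0f's history (behind): {14ecd0f, 46aa9c9} — 2.

1 ahead, 2 behind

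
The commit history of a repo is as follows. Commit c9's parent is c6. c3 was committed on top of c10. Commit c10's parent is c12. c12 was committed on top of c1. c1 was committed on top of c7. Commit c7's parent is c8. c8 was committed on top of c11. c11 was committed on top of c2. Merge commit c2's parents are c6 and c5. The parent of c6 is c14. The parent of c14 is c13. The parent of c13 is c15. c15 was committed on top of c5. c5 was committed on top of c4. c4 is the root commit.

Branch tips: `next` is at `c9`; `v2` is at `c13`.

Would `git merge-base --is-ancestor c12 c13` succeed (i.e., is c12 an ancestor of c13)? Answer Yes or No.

Ancestors of c13: {c13, c15, c4, c5}.
c12 is not in that set, so it is not an ancestor of c13.

No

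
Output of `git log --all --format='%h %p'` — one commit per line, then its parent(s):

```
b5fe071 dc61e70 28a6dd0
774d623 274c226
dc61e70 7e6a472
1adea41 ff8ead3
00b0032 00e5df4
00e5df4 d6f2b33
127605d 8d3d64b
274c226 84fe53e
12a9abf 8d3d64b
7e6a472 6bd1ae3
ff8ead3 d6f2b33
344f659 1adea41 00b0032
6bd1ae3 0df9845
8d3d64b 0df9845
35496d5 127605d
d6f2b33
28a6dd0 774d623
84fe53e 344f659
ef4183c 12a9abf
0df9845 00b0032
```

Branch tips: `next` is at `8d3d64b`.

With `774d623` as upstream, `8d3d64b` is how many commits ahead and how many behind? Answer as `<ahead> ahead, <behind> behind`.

Reachable from 8d3d64b: {00b0032, 00e5df4, 0df9845, 8d3d64b, d6f2b33}.
Reachable from 774d623: {00b0032, 00e5df4, 1adea41, 274c226, 344f659, 774d623, 84fe53e, d6f2b33, ff8ead3}.
Only in 8d3d64b's history (ahead): {0df9845, 8d3d64b} — 2.
Only in 774d623's history (behind): {1adea41, 274c226, 344f659, 774d623, 84fe53e, ff8ead3} — 6.

2 ahead, 6 behind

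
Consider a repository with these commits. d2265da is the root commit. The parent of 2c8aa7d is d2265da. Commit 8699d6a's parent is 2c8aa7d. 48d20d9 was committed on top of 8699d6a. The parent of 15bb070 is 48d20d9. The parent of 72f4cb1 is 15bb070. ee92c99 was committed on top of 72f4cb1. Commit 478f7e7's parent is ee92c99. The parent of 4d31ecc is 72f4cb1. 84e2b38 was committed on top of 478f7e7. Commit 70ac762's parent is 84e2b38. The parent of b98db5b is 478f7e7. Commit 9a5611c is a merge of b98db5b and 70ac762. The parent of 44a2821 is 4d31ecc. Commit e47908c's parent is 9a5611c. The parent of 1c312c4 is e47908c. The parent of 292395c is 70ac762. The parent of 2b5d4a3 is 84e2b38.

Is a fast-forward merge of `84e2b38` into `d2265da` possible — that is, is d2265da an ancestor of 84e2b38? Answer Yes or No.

A fast-forward from d2265da to 84e2b38 is possible iff d2265da is an ancestor of 84e2b38.
Ancestors of 84e2b38: {15bb070, 2c8aa7d, 478f7e7, 48d20d9, 72f4cb1, 84e2b38, 8699d6a, d2265da, ee92c99}.
d2265da is among them, so fast-forward is possible.

Yes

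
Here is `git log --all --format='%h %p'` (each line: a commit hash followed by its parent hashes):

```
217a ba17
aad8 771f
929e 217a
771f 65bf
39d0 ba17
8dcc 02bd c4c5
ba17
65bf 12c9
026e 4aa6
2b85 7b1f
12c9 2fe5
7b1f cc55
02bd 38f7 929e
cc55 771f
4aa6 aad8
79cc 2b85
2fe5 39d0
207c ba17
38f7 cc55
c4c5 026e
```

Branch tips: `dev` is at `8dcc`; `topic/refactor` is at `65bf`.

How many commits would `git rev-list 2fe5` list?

3

Walking parent pointers from 2fe5: reachable set = {2fe5, 39d0, ba17}.
That is 3 commits.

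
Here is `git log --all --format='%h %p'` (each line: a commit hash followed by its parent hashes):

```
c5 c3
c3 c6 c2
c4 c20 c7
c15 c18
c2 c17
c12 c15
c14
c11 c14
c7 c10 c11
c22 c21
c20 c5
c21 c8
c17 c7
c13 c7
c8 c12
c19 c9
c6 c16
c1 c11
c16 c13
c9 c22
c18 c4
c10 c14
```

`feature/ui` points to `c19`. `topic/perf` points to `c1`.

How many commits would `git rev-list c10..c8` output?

Reachable from c8: {c10, c11, c12, c13, c14, c15, c16, c17, c18, c2, c20, c3, c4, c5, c6, c7, c8}.
Reachable from c10: {c10, c14}.
In c8's history but not c10's: {c11, c12, c13, c15, c16, c17, c18, c2, c20, c3, c4, c5, c6, c7, c8} — 15 commits.

15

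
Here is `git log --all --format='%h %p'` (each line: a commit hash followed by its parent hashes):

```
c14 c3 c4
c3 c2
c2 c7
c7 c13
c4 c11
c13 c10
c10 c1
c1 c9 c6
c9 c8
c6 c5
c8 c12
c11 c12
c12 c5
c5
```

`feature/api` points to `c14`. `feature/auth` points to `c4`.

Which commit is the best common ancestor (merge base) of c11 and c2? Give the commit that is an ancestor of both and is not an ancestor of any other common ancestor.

Ancestors of c11: {c11, c12, c5}.
Ancestors of c2: {c1, c10, c12, c13, c2, c5, c6, c7, c8, c9}.
Common ancestors: {c12, c5}.
Among these, c12 is not an ancestor of any other common ancestor — it is the merge base.

c12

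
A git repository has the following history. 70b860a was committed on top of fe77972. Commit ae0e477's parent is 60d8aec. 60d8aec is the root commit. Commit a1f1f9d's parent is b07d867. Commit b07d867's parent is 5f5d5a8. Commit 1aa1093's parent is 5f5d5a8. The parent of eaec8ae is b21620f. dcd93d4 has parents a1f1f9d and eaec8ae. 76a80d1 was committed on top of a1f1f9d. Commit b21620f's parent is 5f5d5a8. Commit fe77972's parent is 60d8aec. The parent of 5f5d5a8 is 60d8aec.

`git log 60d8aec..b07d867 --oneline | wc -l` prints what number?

2

Reachable from b07d867: {5f5d5a8, 60d8aec, b07d867}.
Reachable from 60d8aec: {60d8aec}.
In b07d867's history but not 60d8aec's: {5f5d5a8, b07d867} — 2 commits.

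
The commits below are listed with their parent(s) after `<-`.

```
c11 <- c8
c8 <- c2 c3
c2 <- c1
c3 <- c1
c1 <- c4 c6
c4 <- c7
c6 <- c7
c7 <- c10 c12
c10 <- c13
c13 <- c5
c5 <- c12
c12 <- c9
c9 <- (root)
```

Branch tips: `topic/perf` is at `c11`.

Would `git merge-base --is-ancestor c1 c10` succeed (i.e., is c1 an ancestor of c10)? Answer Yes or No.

No

Ancestors of c10: {c10, c12, c13, c5, c9}.
c1 is not in that set, so it is not an ancestor of c10.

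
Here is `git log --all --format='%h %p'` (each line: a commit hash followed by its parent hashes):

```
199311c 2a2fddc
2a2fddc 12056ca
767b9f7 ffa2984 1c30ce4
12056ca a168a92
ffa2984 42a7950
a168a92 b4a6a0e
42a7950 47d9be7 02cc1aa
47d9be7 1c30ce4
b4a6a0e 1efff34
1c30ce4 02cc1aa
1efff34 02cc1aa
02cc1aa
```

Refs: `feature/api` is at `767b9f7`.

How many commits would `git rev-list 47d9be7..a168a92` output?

3

Reachable from a168a92: {02cc1aa, 1efff34, a168a92, b4a6a0e}.
Reachable from 47d9be7: {02cc1aa, 1c30ce4, 47d9be7}.
In a168a92's history but not 47d9be7's: {1efff34, a168a92, b4a6a0e} — 3 commits.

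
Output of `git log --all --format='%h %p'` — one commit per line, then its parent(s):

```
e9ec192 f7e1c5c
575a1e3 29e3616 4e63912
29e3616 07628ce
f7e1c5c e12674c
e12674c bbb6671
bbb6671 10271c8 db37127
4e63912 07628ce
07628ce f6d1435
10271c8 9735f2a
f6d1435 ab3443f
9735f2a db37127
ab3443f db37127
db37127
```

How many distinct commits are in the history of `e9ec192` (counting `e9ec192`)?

Walking parent pointers from e9ec192: reachable set = {10271c8, 9735f2a, bbb6671, db37127, e12674c, e9ec192, f7e1c5c}.
That is 7 commits.

7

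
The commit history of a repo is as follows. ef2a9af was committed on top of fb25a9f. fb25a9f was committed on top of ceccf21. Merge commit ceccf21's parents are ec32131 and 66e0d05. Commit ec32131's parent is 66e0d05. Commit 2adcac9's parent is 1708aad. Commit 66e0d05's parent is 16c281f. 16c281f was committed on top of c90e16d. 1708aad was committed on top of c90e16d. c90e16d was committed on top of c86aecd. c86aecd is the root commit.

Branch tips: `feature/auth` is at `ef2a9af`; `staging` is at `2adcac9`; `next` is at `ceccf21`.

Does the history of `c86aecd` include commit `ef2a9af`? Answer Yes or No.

No

Ancestors of c86aecd: {c86aecd}.
ef2a9af is not in that set, so it is not an ancestor of c86aecd.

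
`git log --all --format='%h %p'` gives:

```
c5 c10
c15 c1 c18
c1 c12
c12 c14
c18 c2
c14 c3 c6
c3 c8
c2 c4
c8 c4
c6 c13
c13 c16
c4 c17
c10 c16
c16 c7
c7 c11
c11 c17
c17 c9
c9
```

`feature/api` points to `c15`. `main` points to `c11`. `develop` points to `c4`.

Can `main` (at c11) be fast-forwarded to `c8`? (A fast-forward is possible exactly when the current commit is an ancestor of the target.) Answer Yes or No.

A fast-forward from c11 to c8 is possible iff c11 is an ancestor of c8.
Ancestors of c8: {c17, c4, c8, c9}.
c11 is not among them, so fast-forward is not possible.

No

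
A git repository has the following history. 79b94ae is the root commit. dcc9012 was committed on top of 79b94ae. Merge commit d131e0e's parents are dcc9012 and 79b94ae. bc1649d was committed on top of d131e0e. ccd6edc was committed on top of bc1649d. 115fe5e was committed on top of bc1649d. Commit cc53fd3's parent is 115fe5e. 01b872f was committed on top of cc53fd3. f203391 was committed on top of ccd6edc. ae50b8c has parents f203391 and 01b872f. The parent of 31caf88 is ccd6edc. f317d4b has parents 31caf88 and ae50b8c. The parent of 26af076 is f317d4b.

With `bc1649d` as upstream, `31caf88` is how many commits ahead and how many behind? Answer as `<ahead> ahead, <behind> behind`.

2 ahead, 0 behind

Reachable from 31caf88: {31caf88, 79b94ae, bc1649d, ccd6edc, d131e0e, dcc9012}.
Reachable from bc1649d: {79b94ae, bc1649d, d131e0e, dcc9012}.
Only in 31caf88's history (ahead): {31caf88, ccd6edc} — 2.
Only in bc1649d's history (behind): {} — 0.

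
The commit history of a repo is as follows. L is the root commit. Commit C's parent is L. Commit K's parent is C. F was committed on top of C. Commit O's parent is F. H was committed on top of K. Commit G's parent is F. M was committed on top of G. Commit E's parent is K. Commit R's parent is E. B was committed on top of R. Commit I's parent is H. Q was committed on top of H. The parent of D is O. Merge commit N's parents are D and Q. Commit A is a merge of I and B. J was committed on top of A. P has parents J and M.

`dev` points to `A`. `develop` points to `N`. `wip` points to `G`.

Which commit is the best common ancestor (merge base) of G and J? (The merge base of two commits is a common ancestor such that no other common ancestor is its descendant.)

C

Ancestors of G: {C, F, G, L}.
Ancestors of J: {A, B, C, E, H, I, J, K, L, R}.
Common ancestors: {C, L}.
Among these, C is not an ancestor of any other common ancestor — it is the merge base.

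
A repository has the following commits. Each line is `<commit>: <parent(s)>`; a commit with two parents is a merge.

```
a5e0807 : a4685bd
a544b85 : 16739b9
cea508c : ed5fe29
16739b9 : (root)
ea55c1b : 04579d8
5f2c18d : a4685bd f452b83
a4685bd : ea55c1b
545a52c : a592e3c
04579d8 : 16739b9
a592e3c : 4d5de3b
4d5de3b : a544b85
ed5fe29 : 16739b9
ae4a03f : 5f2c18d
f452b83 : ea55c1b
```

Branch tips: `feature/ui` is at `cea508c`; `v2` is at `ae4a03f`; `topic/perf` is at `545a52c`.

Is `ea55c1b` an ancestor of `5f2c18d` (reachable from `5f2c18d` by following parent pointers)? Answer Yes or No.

Ancestors of 5f2c18d (commits reachable by following parents): {04579d8, 16739b9, 5f2c18d, a4685bd, ea55c1b, f452b83}.
ea55c1b is in that set, so it is an ancestor of 5f2c18d.

Yes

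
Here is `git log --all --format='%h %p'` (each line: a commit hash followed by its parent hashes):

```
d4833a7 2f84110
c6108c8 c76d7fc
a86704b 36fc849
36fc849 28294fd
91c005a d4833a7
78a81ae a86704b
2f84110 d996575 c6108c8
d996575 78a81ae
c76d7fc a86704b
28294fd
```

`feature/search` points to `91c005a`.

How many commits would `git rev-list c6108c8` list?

5

Walking parent pointers from c6108c8: reachable set = {28294fd, 36fc849, a86704b, c6108c8, c76d7fc}.
That is 5 commits.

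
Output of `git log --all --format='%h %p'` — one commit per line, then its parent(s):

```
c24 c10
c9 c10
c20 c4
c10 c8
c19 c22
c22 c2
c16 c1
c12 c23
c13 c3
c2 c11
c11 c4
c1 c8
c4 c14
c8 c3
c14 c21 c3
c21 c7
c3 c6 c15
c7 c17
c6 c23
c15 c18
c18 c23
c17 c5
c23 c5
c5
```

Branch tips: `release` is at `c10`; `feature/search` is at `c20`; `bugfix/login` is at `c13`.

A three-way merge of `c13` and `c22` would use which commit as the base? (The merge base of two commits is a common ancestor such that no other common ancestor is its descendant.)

Ancestors of c13: {c13, c15, c18, c23, c3, c5, c6}.
Ancestors of c22: {c11, c14, c15, c17, c18, c2, c21, c22, c23, c3, c4, c5, c6, c7}.
Common ancestors: {c15, c18, c23, c3, c5, c6}.
Among these, c3 is not an ancestor of any other common ancestor — it is the merge base.

c3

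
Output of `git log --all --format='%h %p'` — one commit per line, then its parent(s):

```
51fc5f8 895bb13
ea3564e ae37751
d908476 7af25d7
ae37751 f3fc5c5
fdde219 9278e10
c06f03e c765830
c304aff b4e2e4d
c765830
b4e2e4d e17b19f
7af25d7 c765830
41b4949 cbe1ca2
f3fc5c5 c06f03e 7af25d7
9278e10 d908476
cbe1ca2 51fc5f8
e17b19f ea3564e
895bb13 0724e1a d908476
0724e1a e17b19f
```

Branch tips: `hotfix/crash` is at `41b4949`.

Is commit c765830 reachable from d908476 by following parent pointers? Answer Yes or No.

Yes

Ancestors of d908476 (commits reachable by following parents): {7af25d7, c765830, d908476}.
c765830 is in that set, so it is an ancestor of d908476.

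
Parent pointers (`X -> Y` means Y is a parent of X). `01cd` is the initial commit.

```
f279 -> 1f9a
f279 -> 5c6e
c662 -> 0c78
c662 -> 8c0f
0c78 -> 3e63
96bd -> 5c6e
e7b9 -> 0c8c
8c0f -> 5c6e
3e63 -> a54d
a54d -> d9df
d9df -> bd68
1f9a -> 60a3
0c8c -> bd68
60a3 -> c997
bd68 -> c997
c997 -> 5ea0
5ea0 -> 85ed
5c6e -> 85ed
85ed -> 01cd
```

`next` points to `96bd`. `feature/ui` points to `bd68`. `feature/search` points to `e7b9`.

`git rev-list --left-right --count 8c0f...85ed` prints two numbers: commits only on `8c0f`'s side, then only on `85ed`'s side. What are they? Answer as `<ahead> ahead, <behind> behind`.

Reachable from 8c0f: {01cd, 5c6e, 85ed, 8c0f}.
Reachable from 85ed: {01cd, 85ed}.
Only in 8c0f's history (ahead): {5c6e, 8c0f} — 2.
Only in 85ed's history (behind): {} — 0.

2 ahead, 0 behind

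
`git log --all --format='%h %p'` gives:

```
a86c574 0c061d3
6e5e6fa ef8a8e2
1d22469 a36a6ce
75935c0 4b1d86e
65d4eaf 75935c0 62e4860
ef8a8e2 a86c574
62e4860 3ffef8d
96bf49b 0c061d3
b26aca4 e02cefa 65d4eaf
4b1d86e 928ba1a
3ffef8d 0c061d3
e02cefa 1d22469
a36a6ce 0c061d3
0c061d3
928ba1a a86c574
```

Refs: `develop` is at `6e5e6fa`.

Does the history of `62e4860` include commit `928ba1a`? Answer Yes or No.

No

Ancestors of 62e4860: {0c061d3, 3ffef8d, 62e4860}.
928ba1a is not in that set, so it is not an ancestor of 62e4860.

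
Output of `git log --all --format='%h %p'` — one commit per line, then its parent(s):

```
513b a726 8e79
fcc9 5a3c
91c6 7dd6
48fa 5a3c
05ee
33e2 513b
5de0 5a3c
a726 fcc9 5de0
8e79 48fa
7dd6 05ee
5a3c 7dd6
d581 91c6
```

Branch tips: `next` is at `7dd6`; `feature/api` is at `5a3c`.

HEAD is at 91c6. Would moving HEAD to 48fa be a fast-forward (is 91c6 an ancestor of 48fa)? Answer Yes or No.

No

A fast-forward from 91c6 to 48fa is possible iff 91c6 is an ancestor of 48fa.
Ancestors of 48fa: {05ee, 48fa, 5a3c, 7dd6}.
91c6 is not among them, so fast-forward is not possible.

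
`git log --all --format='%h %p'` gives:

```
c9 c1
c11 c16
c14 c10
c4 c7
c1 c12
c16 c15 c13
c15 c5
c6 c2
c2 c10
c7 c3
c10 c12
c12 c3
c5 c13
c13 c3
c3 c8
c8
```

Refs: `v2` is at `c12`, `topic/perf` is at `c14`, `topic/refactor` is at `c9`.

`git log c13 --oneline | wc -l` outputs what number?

3

Walking parent pointers from c13: reachable set = {c13, c3, c8}.
That is 3 commits.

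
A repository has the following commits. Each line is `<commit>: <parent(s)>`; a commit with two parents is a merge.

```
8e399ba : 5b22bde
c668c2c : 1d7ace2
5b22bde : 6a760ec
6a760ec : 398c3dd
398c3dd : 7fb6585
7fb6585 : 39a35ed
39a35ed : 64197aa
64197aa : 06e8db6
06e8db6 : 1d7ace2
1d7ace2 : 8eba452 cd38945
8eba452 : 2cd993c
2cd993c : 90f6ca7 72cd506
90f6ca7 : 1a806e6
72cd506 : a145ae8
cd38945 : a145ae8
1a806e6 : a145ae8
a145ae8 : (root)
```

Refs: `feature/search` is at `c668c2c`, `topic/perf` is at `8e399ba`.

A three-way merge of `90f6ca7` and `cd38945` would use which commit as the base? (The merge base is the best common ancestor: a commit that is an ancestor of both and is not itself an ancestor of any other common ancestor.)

a145ae8

Ancestors of 90f6ca7: {1a806e6, 90f6ca7, a145ae8}.
Ancestors of cd38945: {a145ae8, cd38945}.
Common ancestors: {a145ae8}.
The only common ancestor is a145ae8, so it is the merge base.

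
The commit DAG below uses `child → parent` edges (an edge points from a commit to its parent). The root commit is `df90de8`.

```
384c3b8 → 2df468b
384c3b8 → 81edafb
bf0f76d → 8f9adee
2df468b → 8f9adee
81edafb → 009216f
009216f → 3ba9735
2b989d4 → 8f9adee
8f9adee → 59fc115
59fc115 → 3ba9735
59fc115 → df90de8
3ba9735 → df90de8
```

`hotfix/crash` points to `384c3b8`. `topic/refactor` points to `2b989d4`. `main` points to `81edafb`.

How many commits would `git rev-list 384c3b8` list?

8

Walking parent pointers from 384c3b8: reachable set = {009216f, 2df468b, 384c3b8, 3ba9735, 59fc115, 81edafb, 8f9adee, df90de8}.
That is 8 commits.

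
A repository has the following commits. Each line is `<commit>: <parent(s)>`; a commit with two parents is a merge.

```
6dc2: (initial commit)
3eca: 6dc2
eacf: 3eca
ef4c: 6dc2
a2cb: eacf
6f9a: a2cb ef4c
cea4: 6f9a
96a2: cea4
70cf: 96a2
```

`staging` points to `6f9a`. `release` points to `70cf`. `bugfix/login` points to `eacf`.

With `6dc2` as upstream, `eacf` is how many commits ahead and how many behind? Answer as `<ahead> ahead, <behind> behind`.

2 ahead, 0 behind

Reachable from eacf: {3eca, 6dc2, eacf}.
Reachable from 6dc2: {6dc2}.
Only in eacf's history (ahead): {3eca, eacf} — 2.
Only in 6dc2's history (behind): {} — 0.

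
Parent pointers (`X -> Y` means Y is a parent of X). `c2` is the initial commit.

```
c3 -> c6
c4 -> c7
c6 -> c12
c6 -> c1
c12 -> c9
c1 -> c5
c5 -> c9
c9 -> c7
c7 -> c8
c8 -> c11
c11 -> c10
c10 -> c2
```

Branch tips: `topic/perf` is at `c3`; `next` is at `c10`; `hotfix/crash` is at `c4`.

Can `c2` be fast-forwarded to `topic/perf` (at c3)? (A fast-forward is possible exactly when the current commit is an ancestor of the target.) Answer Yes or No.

A fast-forward from c2 to c3 is possible iff c2 is an ancestor of c3.
Ancestors of c3: {c1, c10, c11, c12, c2, c3, c5, c6, c7, c8, c9}.
c2 is among them, so fast-forward is possible.

Yes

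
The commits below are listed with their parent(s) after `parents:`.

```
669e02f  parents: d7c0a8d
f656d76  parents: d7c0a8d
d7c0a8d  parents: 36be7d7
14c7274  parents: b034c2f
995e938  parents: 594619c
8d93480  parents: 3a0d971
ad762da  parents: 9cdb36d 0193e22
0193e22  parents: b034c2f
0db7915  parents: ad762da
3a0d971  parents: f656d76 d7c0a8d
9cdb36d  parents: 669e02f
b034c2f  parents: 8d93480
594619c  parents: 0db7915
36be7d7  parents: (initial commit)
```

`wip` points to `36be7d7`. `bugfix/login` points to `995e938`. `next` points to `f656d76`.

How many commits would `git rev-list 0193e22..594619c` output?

5

Reachable from 594619c: {0193e22, 0db7915, 36be7d7, 3a0d971, 594619c, 669e02f, 8d93480, 9cdb36d, ad762da, b034c2f, d7c0a8d, f656d76}.
Reachable from 0193e22: {0193e22, 36be7d7, 3a0d971, 8d93480, b034c2f, d7c0a8d, f656d76}.
In 594619c's history but not 0193e22's: {0db7915, 594619c, 669e02f, 9cdb36d, ad762da} — 5 commits.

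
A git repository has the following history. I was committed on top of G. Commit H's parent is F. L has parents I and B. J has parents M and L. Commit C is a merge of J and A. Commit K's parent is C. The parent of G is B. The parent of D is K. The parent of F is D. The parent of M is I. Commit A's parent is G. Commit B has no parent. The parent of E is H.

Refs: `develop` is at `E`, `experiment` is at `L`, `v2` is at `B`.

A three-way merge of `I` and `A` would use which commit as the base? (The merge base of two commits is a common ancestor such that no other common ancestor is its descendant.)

G

Ancestors of I: {B, G, I}.
Ancestors of A: {A, B, G}.
Common ancestors: {B, G}.
Among these, G is not an ancestor of any other common ancestor — it is the merge base.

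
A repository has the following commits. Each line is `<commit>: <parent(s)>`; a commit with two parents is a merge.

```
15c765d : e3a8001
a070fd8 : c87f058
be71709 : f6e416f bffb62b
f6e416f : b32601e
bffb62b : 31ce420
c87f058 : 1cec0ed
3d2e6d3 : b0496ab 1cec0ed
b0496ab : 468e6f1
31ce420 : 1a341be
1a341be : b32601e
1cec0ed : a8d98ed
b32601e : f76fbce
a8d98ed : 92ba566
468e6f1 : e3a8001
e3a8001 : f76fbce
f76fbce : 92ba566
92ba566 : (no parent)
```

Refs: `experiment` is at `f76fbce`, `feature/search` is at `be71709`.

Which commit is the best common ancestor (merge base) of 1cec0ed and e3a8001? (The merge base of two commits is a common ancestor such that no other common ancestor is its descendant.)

Ancestors of 1cec0ed: {1cec0ed, 92ba566, a8d98ed}.
Ancestors of e3a8001: {92ba566, e3a8001, f76fbce}.
Common ancestors: {92ba566}.
The only common ancestor is 92ba566, so it is the merge base.

92ba566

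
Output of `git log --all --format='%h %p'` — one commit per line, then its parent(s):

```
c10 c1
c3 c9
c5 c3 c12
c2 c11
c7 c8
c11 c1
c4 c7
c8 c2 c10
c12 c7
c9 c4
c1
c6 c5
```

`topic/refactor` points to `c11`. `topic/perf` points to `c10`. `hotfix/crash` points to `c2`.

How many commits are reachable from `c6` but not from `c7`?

6

Reachable from c6: {c1, c10, c11, c12, c2, c3, c4, c5, c6, c7, c8, c9}.
Reachable from c7: {c1, c10, c11, c2, c7, c8}.
In c6's history but not c7's: {c12, c3, c4, c5, c6, c9} — 6 commits.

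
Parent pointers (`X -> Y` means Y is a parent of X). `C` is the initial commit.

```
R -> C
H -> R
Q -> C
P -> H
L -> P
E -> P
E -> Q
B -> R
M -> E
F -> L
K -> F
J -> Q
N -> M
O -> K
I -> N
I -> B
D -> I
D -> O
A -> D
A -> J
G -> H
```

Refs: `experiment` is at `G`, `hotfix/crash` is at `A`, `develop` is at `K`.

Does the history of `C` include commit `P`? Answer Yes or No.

No

Ancestors of C: {C}.
P is not in that set, so it is not an ancestor of C.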